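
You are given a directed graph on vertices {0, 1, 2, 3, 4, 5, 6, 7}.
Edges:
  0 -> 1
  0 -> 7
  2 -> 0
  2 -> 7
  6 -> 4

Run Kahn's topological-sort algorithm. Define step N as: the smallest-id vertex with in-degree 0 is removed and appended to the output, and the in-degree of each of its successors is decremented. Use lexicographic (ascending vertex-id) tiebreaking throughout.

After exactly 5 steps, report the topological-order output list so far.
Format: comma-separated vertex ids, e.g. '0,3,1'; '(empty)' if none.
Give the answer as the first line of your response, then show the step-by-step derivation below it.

2,0,1,3,5

step 1: output 2; order=[2]; indeg=(0,1,0,0,1,0,0,1)
step 2: output 0; order=[2,0]; indeg=(0,0,0,0,1,0,0,0)
step 3: output 1; order=[2,0,1]; indeg=(0,0,0,0,1,0,0,0)
step 4: output 3; order=[2,0,1,3]; indeg=(0,0,0,0,1,0,0,0)
step 5: output 5; order=[2,0,1,3,5]; indeg=(0,0,0,0,1,0,0,0)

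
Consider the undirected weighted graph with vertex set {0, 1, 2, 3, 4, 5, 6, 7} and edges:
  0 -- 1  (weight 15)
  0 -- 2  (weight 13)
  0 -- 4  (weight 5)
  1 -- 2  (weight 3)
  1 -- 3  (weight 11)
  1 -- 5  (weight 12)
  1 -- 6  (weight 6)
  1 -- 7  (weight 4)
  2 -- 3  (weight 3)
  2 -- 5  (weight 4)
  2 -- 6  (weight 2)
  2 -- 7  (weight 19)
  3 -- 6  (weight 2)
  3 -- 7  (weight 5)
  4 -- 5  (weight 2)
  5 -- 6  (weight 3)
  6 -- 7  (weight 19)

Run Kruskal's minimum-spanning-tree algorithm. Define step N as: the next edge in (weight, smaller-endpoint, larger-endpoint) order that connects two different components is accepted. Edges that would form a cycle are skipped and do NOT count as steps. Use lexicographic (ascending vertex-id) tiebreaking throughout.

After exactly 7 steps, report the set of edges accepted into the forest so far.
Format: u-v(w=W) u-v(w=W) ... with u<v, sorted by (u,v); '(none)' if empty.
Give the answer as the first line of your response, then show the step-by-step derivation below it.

0-4(w=5) 1-2(w=3) 1-7(w=4) 2-6(w=2) 3-6(w=2) 4-5(w=2) 5-6(w=3)

step 1: add edge 2-6 (w=2); MST = {2-6(w=2)}
step 2: add edge 3-6 (w=2); MST = {2-6(w=2) 3-6(w=2)}
step 3: add edge 4-5 (w=2); MST = {2-6(w=2) 3-6(w=2) 4-5(w=2)}
step 4: add edge 1-2 (w=3); MST = {1-2(w=3) 2-6(w=2) 3-6(w=2) 4-5(w=2)}
step 5: add edge 5-6 (w=3); MST = {1-2(w=3) 2-6(w=2) 3-6(w=2) 4-5(w=2) 5-6(w=3)}
step 6: add edge 1-7 (w=4); MST = {1-2(w=3) 1-7(w=4) 2-6(w=2) 3-6(w=2) 4-5(w=2) 5-6(w=3)}
step 7: add edge 0-4 (w=5); MST = {0-4(w=5) 1-2(w=3) 1-7(w=4) 2-6(w=2) 3-6(w=2) 4-5(w=2) 5-6(w=3)}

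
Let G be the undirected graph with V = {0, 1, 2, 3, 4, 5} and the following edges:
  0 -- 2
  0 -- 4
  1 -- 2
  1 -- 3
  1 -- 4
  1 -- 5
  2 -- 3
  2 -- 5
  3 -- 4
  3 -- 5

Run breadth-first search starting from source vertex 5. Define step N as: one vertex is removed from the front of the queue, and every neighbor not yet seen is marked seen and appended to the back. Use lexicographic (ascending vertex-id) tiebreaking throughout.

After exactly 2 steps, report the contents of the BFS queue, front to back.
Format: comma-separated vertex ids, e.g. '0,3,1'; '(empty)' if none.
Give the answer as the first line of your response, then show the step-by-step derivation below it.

2,3,4

step 1: dequeue 5; queue=[1,2,3]; order=5
step 2: dequeue 1; queue=[2,3,4]; order=5,1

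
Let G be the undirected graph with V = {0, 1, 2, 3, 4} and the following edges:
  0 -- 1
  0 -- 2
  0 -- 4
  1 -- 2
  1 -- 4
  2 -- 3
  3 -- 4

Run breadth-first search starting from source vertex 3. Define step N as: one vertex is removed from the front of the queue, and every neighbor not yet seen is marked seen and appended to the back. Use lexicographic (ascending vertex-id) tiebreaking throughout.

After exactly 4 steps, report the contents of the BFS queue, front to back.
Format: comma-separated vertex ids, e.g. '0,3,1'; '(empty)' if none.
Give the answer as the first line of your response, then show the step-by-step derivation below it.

1

step 1: dequeue 3; queue=[2,4]; order=3
step 2: dequeue 2; queue=[4,0,1]; order=3,2
step 3: dequeue 4; queue=[0,1]; order=3,2,4
step 4: dequeue 0; queue=[1]; order=3,2,4,0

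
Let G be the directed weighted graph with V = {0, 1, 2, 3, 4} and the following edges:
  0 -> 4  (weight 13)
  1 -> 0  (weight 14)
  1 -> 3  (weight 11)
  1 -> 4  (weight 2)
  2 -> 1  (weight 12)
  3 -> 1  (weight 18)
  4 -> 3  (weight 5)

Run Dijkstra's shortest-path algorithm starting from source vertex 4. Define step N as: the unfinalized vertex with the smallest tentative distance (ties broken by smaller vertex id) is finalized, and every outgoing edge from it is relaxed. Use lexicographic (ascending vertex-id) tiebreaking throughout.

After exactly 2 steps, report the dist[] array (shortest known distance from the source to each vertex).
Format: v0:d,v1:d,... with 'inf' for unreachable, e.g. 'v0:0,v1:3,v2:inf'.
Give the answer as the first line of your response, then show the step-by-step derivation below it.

v0:inf,v1:23,v2:inf,v3:5,v4:0

step 1: dist = v0:inf,v1:inf,v2:inf,v3:5,v4:0
step 2: dist = v0:inf,v1:23,v2:inf,v3:5,v4:0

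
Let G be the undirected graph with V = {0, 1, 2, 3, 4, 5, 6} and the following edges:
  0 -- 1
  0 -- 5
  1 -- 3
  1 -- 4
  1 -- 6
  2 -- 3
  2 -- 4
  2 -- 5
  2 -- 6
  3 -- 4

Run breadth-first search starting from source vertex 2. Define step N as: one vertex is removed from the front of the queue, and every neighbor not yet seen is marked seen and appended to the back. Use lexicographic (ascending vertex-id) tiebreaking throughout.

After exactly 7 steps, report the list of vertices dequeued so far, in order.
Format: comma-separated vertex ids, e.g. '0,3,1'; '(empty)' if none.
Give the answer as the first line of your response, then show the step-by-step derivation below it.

2,3,4,5,6,1,0

step 1: dequeue 2; queue=[3,4,5,6]; order=2
step 2: dequeue 3; queue=[4,5,6,1]; order=2,3
step 3: dequeue 4; queue=[5,6,1]; order=2,3,4
step 4: dequeue 5; queue=[6,1,0]; order=2,3,4,5
step 5: dequeue 6; queue=[1,0]; order=2,3,4,5,6
step 6: dequeue 1; queue=[0]; order=2,3,4,5,6,1
step 7: dequeue 0; queue=[(empty)]; order=2,3,4,5,6,1,0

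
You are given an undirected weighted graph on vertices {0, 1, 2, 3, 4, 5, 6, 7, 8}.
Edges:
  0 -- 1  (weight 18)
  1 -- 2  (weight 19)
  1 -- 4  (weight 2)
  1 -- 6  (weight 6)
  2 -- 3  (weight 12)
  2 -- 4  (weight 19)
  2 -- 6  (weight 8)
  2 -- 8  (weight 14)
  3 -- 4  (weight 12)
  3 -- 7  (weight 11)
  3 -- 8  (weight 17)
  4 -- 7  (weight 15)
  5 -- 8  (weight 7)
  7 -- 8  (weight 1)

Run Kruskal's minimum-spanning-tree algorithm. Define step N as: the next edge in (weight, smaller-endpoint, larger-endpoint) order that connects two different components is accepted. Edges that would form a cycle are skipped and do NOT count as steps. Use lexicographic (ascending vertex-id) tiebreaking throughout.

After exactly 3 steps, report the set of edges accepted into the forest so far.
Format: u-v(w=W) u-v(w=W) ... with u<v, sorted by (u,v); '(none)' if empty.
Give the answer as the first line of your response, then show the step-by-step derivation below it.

1-4(w=2) 1-6(w=6) 7-8(w=1)

step 1: add edge 7-8 (w=1); MST = {7-8(w=1)}
step 2: add edge 1-4 (w=2); MST = {1-4(w=2) 7-8(w=1)}
step 3: add edge 1-6 (w=6); MST = {1-4(w=2) 1-6(w=6) 7-8(w=1)}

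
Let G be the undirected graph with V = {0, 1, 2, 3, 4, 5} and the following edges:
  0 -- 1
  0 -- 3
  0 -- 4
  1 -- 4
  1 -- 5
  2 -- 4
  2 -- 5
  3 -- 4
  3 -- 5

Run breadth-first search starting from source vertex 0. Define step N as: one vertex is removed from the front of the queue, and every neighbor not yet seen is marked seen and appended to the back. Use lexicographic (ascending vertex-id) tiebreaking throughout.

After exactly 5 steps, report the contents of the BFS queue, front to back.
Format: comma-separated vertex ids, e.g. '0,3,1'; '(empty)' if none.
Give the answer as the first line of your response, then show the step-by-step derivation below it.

2

step 1: dequeue 0; queue=[1,3,4]; order=0
step 2: dequeue 1; queue=[3,4,5]; order=0,1
step 3: dequeue 3; queue=[4,5]; order=0,1,3
step 4: dequeue 4; queue=[5,2]; order=0,1,3,4
step 5: dequeue 5; queue=[2]; order=0,1,3,4,5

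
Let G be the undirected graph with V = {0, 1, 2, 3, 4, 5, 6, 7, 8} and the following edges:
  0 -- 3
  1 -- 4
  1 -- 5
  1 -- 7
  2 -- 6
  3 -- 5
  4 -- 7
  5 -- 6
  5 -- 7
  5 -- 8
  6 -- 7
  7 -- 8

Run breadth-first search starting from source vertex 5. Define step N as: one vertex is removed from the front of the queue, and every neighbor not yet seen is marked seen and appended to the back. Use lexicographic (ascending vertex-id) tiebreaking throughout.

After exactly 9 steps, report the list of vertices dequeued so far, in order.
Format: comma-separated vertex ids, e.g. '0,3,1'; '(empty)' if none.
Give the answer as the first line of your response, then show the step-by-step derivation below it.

5,1,3,6,7,8,4,0,2

step 1: dequeue 5; queue=[1,3,6,7,8]; order=5
step 2: dequeue 1; queue=[3,6,7,8,4]; order=5,1
step 3: dequeue 3; queue=[6,7,8,4,0]; order=5,1,3
step 4: dequeue 6; queue=[7,8,4,0,2]; order=5,1,3,6
step 5: dequeue 7; queue=[8,4,0,2]; order=5,1,3,6,7
step 6: dequeue 8; queue=[4,0,2]; order=5,1,3,6,7,8
step 7: dequeue 4; queue=[0,2]; order=5,1,3,6,7,8,4
step 8: dequeue 0; queue=[2]; order=5,1,3,6,7,8,4,0
step 9: dequeue 2; queue=[(empty)]; order=5,1,3,6,7,8,4,0,2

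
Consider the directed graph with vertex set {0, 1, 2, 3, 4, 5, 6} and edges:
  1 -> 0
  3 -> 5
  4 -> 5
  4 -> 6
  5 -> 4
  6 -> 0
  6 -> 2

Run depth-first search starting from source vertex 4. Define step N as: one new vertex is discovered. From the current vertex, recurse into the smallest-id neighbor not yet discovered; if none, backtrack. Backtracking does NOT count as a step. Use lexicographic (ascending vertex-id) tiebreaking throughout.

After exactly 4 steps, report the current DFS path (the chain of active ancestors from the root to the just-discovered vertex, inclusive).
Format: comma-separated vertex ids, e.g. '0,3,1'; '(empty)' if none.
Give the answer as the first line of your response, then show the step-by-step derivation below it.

4,6,0

step 1: discover 4; path=4; order=4
step 2: discover 5; path=4>5; order=4,5
step 3: discover 6; path=4>6; order=4,5,6
step 4: discover 0; path=4>6>0; order=4,5,6,0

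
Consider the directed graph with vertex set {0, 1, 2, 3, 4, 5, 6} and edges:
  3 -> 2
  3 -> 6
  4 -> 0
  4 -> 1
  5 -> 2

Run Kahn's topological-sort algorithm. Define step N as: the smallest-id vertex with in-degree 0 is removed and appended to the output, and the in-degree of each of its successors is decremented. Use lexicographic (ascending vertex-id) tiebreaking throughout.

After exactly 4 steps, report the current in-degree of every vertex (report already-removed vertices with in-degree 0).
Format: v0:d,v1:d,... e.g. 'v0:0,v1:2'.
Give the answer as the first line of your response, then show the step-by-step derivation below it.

v0:0,v1:0,v2:1,v3:0,v4:0,v5:0,v6:0

step 1: output 3; order=[3]; indeg=(1,1,1,0,0,0,0)
step 2: output 4; order=[3,4]; indeg=(0,0,1,0,0,0,0)
step 3: output 0; order=[3,4,0]; indeg=(0,0,1,0,0,0,0)
step 4: output 1; order=[3,4,0,1]; indeg=(0,0,1,0,0,0,0)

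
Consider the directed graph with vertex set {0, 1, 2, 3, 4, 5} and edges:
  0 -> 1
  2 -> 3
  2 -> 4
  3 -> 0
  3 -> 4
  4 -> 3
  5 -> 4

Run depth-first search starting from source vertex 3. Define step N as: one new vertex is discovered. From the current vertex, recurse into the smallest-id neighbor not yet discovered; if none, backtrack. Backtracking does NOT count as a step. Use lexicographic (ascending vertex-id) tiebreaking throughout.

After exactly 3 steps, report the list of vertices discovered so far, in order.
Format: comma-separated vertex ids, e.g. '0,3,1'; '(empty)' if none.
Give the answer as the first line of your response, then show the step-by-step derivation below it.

3,0,1

step 1: discover 3; path=3; order=3
step 2: discover 0; path=3>0; order=3,0
step 3: discover 1; path=3>0>1; order=3,0,1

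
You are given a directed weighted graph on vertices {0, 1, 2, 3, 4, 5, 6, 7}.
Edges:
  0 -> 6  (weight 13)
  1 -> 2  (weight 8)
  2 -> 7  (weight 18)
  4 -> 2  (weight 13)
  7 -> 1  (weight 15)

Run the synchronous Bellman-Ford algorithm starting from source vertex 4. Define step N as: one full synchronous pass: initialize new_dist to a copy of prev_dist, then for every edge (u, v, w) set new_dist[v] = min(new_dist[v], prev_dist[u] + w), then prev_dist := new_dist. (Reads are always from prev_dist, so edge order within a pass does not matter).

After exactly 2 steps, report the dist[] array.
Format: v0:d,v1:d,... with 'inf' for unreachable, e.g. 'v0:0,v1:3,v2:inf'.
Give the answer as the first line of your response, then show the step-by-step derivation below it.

v0:inf,v1:inf,v2:13,v3:inf,v4:0,v5:inf,v6:inf,v7:31

step 1: dist = v0:inf,v1:inf,v2:13,v3:inf,v4:0,v5:inf,v6:inf,v7:inf
step 2: dist = v0:inf,v1:inf,v2:13,v3:inf,v4:0,v5:inf,v6:inf,v7:31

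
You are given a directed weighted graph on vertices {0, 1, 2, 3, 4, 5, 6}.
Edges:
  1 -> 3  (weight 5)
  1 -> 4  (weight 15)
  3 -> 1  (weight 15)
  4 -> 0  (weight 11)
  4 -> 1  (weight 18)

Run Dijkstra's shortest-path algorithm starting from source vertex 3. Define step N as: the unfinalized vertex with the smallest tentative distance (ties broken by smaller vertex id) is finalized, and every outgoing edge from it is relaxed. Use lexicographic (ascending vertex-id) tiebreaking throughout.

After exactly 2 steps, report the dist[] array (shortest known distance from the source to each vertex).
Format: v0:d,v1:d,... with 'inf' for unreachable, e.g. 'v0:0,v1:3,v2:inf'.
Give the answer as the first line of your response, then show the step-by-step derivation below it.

v0:inf,v1:15,v2:inf,v3:0,v4:30,v5:inf,v6:inf

step 1: dist = v0:inf,v1:15,v2:inf,v3:0,v4:inf,v5:inf,v6:inf
step 2: dist = v0:inf,v1:15,v2:inf,v3:0,v4:30,v5:inf,v6:inf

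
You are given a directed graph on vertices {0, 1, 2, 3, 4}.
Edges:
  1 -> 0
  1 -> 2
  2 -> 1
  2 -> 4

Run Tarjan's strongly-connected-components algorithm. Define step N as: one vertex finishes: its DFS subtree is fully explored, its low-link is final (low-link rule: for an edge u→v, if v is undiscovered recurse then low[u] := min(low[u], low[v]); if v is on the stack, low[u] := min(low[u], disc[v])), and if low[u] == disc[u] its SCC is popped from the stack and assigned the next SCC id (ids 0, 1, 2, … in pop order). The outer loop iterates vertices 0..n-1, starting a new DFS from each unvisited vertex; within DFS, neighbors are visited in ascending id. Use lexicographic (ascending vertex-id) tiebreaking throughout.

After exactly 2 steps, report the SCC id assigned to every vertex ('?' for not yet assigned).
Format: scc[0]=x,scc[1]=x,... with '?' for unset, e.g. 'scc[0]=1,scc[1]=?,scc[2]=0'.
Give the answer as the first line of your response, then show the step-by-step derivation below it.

scc[0]=0,scc[1]=?,scc[2]=?,scc[3]=?,scc[4]=1

step 1: low=(low[0]=0,low[1]=?,low[2]=?,low[3]=?,low[4]=?); scc=(scc[0]=0,scc[1]=?,scc[2]=?,scc[3]=?,scc[4]=?)
step 2: low=(low[0]=0,low[1]=1,low[2]=1,low[3]=?,low[4]=3); scc=(scc[0]=0,scc[1]=?,scc[2]=?,scc[3]=?,scc[4]=1)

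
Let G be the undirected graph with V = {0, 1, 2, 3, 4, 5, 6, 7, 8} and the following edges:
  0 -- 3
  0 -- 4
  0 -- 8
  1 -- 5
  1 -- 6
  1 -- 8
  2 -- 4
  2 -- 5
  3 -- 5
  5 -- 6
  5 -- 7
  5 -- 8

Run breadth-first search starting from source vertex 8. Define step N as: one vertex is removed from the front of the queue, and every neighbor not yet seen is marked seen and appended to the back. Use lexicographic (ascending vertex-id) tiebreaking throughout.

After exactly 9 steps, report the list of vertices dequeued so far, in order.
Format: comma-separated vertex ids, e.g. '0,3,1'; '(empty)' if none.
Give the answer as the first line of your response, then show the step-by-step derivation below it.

8,0,1,5,3,4,6,2,7

step 1: dequeue 8; queue=[0,1,5]; order=8
step 2: dequeue 0; queue=[1,5,3,4]; order=8,0
step 3: dequeue 1; queue=[5,3,4,6]; order=8,0,1
step 4: dequeue 5; queue=[3,4,6,2,7]; order=8,0,1,5
step 5: dequeue 3; queue=[4,6,2,7]; order=8,0,1,5,3
step 6: dequeue 4; queue=[6,2,7]; order=8,0,1,5,3,4
step 7: dequeue 6; queue=[2,7]; order=8,0,1,5,3,4,6
step 8: dequeue 2; queue=[7]; order=8,0,1,5,3,4,6,2
step 9: dequeue 7; queue=[(empty)]; order=8,0,1,5,3,4,6,2,7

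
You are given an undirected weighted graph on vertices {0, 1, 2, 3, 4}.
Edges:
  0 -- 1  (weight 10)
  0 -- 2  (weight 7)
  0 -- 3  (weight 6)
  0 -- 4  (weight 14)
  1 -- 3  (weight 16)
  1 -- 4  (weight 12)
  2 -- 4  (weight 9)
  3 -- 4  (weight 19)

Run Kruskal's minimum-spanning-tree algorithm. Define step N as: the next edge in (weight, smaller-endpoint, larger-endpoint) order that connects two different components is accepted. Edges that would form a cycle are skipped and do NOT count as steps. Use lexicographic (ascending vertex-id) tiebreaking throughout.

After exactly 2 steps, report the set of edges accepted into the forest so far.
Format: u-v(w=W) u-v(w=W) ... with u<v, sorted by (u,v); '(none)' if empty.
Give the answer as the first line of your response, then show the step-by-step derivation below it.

0-2(w=7) 0-3(w=6)

step 1: add edge 0-3 (w=6); MST = {0-3(w=6)}
step 2: add edge 0-2 (w=7); MST = {0-2(w=7) 0-3(w=6)}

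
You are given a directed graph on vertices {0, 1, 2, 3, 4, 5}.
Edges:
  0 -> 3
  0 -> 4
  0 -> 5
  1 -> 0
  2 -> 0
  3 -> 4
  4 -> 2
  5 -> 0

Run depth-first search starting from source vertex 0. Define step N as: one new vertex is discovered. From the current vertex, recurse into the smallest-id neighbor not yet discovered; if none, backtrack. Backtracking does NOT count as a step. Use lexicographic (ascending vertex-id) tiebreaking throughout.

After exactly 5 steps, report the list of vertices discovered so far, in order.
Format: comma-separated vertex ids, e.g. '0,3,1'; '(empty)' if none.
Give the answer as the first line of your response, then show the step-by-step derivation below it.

0,3,4,2,5

step 1: discover 0; path=0; order=0
step 2: discover 3; path=0>3; order=0,3
step 3: discover 4; path=0>3>4; order=0,3,4
step 4: discover 2; path=0>3>4>2; order=0,3,4,2
step 5: discover 5; path=0>5; order=0,3,4,2,5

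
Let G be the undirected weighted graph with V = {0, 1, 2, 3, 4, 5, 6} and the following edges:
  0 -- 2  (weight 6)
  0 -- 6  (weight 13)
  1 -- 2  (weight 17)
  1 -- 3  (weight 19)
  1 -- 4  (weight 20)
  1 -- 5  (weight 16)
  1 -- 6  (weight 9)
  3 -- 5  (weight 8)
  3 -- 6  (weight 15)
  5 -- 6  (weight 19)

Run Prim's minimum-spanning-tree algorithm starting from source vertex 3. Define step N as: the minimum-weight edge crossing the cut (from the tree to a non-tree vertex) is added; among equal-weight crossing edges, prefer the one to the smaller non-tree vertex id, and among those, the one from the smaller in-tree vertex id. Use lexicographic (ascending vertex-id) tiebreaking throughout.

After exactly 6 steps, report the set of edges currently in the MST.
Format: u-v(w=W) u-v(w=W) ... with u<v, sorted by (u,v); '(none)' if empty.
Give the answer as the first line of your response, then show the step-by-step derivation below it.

0-2(w=6) 0-6(w=13) 1-4(w=20) 1-6(w=9) 3-5(w=8) 3-6(w=15)

step 1: add edge 3-5 (w=8); MST = {3-5(w=8)}
step 2: add edge 3-6 (w=15); MST = {3-5(w=8) 3-6(w=15)}
step 3: add edge 1-6 (w=9); MST = {1-6(w=9) 3-5(w=8) 3-6(w=15)}
step 4: add edge 0-6 (w=13); MST = {0-6(w=13) 1-6(w=9) 3-5(w=8) 3-6(w=15)}
step 5: add edge 0-2 (w=6); MST = {0-2(w=6) 0-6(w=13) 1-6(w=9) 3-5(w=8) 3-6(w=15)}
step 6: add edge 1-4 (w=20); MST = {0-2(w=6) 0-6(w=13) 1-4(w=20) 1-6(w=9) 3-5(w=8) 3-6(w=15)}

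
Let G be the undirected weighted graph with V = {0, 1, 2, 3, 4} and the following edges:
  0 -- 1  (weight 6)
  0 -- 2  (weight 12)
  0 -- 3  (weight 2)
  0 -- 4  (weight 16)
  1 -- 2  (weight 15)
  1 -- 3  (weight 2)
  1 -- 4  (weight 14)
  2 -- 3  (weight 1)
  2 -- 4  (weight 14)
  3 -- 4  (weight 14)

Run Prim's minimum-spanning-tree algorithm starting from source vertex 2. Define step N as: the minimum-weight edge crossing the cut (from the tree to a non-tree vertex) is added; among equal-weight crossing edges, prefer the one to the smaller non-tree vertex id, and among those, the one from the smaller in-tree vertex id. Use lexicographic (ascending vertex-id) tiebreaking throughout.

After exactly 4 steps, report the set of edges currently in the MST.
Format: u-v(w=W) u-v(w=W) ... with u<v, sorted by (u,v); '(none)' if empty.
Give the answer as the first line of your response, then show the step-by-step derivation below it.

0-3(w=2) 1-3(w=2) 1-4(w=14) 2-3(w=1)

step 1: add edge 2-3 (w=1); MST = {2-3(w=1)}
step 2: add edge 0-3 (w=2); MST = {0-3(w=2) 2-3(w=1)}
step 3: add edge 1-3 (w=2); MST = {0-3(w=2) 1-3(w=2) 2-3(w=1)}
step 4: add edge 1-4 (w=14); MST = {0-3(w=2) 1-3(w=2) 1-4(w=14) 2-3(w=1)}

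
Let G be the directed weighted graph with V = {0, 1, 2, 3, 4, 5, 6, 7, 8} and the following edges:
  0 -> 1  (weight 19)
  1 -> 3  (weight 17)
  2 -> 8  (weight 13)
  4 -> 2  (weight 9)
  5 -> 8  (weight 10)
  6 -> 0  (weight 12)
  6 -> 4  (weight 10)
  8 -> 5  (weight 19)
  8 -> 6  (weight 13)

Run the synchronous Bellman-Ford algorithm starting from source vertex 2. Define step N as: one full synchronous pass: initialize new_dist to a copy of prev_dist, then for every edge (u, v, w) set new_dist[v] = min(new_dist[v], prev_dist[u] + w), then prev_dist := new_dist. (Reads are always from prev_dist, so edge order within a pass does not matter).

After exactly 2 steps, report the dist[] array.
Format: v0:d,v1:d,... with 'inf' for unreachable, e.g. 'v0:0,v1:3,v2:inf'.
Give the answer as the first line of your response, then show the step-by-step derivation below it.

v0:inf,v1:inf,v2:0,v3:inf,v4:inf,v5:32,v6:26,v7:inf,v8:13

step 1: dist = v0:inf,v1:inf,v2:0,v3:inf,v4:inf,v5:inf,v6:inf,v7:inf,v8:13
step 2: dist = v0:inf,v1:inf,v2:0,v3:inf,v4:inf,v5:32,v6:26,v7:inf,v8:13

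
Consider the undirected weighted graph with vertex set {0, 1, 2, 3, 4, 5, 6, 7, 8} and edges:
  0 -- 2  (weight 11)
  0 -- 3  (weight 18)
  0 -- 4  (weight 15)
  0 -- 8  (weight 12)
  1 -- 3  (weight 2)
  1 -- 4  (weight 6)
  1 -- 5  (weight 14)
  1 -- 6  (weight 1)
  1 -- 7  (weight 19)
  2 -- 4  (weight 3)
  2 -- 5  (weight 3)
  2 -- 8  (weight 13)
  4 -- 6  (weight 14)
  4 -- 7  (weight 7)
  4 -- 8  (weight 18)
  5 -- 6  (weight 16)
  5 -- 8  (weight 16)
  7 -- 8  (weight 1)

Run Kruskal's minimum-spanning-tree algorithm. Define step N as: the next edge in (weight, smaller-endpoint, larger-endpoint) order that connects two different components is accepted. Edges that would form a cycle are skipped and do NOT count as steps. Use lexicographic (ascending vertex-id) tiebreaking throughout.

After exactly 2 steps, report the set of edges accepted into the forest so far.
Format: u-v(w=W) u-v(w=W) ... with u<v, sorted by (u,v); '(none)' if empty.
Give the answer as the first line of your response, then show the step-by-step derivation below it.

1-6(w=1) 7-8(w=1)

step 1: add edge 1-6 (w=1); MST = {1-6(w=1)}
step 2: add edge 7-8 (w=1); MST = {1-6(w=1) 7-8(w=1)}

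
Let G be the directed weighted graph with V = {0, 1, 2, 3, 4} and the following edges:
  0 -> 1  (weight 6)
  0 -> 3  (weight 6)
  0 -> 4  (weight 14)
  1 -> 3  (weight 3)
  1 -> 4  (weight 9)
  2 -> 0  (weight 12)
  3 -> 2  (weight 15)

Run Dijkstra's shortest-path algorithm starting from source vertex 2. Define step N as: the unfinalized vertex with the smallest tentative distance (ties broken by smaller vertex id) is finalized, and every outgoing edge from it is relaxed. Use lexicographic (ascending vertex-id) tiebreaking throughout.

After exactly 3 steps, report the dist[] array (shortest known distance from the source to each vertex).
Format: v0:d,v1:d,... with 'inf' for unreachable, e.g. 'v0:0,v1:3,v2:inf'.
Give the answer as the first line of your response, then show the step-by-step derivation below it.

v0:12,v1:18,v2:0,v3:18,v4:26

step 1: dist = v0:12,v1:inf,v2:0,v3:inf,v4:inf
step 2: dist = v0:12,v1:18,v2:0,v3:18,v4:26
step 3: dist = v0:12,v1:18,v2:0,v3:18,v4:26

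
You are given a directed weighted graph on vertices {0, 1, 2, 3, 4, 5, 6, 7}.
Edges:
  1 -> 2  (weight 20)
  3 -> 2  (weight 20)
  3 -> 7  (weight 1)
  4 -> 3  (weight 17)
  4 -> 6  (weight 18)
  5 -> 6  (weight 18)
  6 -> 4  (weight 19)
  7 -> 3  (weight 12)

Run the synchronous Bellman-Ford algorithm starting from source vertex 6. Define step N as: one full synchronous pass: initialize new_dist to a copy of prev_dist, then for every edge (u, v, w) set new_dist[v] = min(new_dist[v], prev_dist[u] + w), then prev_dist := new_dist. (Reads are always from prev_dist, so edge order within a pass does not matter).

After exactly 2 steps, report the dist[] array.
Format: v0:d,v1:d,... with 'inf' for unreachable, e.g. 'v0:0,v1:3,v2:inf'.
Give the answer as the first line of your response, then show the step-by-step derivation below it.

v0:inf,v1:inf,v2:inf,v3:36,v4:19,v5:inf,v6:0,v7:inf

step 1: dist = v0:inf,v1:inf,v2:inf,v3:inf,v4:19,v5:inf,v6:0,v7:inf
step 2: dist = v0:inf,v1:inf,v2:inf,v3:36,v4:19,v5:inf,v6:0,v7:inf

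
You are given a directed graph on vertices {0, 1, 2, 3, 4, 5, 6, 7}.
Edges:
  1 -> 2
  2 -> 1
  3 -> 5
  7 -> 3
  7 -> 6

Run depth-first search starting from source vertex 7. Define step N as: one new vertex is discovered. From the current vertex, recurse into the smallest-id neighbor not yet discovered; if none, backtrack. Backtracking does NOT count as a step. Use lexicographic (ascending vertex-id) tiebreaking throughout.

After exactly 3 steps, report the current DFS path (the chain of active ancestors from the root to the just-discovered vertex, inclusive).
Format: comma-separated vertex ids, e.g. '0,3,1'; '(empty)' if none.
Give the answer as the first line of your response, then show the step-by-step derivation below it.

7,3,5

step 1: discover 7; path=7; order=7
step 2: discover 3; path=7>3; order=7,3
step 3: discover 5; path=7>3>5; order=7,3,5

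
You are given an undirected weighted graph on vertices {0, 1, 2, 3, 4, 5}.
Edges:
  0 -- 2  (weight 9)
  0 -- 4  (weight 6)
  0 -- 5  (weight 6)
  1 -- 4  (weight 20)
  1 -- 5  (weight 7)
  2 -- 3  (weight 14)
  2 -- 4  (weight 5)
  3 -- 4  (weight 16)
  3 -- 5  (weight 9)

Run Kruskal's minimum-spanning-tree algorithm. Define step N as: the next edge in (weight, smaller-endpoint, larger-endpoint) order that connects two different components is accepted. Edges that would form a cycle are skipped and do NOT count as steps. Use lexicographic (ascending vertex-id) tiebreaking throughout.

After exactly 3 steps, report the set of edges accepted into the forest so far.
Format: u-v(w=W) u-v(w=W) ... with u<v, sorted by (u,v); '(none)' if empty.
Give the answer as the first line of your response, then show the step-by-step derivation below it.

0-4(w=6) 0-5(w=6) 2-4(w=5)

step 1: add edge 2-4 (w=5); MST = {2-4(w=5)}
step 2: add edge 0-4 (w=6); MST = {0-4(w=6) 2-4(w=5)}
step 3: add edge 0-5 (w=6); MST = {0-4(w=6) 0-5(w=6) 2-4(w=5)}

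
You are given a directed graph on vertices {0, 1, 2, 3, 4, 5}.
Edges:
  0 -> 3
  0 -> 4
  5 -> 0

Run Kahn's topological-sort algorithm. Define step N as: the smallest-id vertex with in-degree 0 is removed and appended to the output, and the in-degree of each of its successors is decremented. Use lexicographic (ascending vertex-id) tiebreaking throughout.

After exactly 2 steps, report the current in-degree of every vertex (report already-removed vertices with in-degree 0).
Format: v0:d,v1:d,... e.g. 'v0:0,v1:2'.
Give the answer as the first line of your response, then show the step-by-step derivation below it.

v0:1,v1:0,v2:0,v3:1,v4:1,v5:0

step 1: output 1; order=[1]; indeg=(1,0,0,1,1,0)
step 2: output 2; order=[1,2]; indeg=(1,0,0,1,1,0)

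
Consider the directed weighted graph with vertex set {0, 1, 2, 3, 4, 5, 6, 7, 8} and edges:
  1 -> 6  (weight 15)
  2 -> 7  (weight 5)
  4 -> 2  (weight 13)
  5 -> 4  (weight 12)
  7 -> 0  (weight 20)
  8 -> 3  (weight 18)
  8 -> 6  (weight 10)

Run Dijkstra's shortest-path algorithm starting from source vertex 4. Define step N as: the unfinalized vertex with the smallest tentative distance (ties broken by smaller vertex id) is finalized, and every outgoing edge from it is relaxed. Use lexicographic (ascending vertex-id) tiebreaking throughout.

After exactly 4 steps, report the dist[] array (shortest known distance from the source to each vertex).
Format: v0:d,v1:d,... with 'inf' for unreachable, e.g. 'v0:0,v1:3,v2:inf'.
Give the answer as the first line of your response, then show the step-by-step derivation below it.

v0:38,v1:inf,v2:13,v3:inf,v4:0,v5:inf,v6:inf,v7:18,v8:inf

step 1: dist = v0:inf,v1:inf,v2:13,v3:inf,v4:0,v5:inf,v6:inf,v7:inf,v8:inf
step 2: dist = v0:inf,v1:inf,v2:13,v3:inf,v4:0,v5:inf,v6:inf,v7:18,v8:inf
step 3: dist = v0:38,v1:inf,v2:13,v3:inf,v4:0,v5:inf,v6:inf,v7:18,v8:inf
step 4: dist = v0:38,v1:inf,v2:13,v3:inf,v4:0,v5:inf,v6:inf,v7:18,v8:inf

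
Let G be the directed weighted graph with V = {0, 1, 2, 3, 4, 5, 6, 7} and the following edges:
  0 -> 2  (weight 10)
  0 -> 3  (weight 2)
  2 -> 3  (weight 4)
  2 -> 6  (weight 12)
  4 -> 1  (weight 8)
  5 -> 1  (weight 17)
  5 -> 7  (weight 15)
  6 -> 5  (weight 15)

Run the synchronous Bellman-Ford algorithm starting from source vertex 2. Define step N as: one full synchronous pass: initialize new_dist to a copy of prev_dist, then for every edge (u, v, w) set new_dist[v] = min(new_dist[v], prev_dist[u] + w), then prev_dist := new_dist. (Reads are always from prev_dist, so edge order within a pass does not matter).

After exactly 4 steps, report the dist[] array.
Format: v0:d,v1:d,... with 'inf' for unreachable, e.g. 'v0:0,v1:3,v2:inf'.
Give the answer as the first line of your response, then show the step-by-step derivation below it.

v0:inf,v1:44,v2:0,v3:4,v4:inf,v5:27,v6:12,v7:42

step 1: dist = v0:inf,v1:inf,v2:0,v3:4,v4:inf,v5:inf,v6:12,v7:inf
step 2: dist = v0:inf,v1:inf,v2:0,v3:4,v4:inf,v5:27,v6:12,v7:inf
step 3: dist = v0:inf,v1:44,v2:0,v3:4,v4:inf,v5:27,v6:12,v7:42
step 4: dist = v0:inf,v1:44,v2:0,v3:4,v4:inf,v5:27,v6:12,v7:42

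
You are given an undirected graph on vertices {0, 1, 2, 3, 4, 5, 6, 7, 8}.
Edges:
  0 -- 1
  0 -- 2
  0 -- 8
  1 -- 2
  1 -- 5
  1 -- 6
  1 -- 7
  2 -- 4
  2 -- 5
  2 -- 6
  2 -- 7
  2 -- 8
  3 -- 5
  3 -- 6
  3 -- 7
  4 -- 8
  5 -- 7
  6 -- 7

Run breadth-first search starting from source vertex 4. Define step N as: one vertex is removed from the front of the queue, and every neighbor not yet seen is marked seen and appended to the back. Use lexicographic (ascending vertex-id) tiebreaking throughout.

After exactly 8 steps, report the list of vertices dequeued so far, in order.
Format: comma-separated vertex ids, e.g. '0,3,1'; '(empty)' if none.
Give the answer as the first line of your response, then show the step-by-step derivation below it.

4,2,8,0,1,5,6,7

step 1: dequeue 4; queue=[2,8]; order=4
step 2: dequeue 2; queue=[8,0,1,5,6,7]; order=4,2
step 3: dequeue 8; queue=[0,1,5,6,7]; order=4,2,8
step 4: dequeue 0; queue=[1,5,6,7]; order=4,2,8,0
step 5: dequeue 1; queue=[5,6,7]; order=4,2,8,0,1
step 6: dequeue 5; queue=[6,7,3]; order=4,2,8,0,1,5
step 7: dequeue 6; queue=[7,3]; order=4,2,8,0,1,5,6
step 8: dequeue 7; queue=[3]; order=4,2,8,0,1,5,6,7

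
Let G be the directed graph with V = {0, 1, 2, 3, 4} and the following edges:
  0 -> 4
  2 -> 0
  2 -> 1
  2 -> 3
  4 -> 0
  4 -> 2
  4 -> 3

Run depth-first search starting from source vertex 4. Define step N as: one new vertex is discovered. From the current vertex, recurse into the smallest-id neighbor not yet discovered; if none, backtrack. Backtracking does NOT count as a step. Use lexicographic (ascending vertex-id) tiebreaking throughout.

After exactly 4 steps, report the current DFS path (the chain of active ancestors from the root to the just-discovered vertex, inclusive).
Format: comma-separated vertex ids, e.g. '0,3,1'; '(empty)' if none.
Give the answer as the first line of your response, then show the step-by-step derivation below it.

4,2,1

step 1: discover 4; path=4; order=4
step 2: discover 0; path=4>0; order=4,0
step 3: discover 2; path=4>2; order=4,0,2
step 4: discover 1; path=4>2>1; order=4,0,2,1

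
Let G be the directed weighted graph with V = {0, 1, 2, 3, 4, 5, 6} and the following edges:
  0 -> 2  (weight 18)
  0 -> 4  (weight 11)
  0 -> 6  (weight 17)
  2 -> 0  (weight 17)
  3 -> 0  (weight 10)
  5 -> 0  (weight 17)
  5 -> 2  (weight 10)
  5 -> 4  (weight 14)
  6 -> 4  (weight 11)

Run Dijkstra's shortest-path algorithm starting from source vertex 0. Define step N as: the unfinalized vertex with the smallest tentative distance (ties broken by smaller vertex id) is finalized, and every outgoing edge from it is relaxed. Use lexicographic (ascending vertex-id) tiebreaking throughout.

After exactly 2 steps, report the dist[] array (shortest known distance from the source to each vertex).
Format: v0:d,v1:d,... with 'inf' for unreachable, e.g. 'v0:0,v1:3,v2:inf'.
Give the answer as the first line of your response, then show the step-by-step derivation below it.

v0:0,v1:inf,v2:18,v3:inf,v4:11,v5:inf,v6:17

step 1: dist = v0:0,v1:inf,v2:18,v3:inf,v4:11,v5:inf,v6:17
step 2: dist = v0:0,v1:inf,v2:18,v3:inf,v4:11,v5:inf,v6:17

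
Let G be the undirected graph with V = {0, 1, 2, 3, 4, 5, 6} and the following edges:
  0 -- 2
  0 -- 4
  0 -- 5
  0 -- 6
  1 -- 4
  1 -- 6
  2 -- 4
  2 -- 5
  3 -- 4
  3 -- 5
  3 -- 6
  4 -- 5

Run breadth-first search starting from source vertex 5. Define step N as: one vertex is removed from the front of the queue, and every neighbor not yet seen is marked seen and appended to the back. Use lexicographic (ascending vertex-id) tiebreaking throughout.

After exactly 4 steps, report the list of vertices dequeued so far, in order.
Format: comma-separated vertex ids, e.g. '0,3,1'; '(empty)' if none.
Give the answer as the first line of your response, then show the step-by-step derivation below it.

5,0,2,3

step 1: dequeue 5; queue=[0,2,3,4]; order=5
step 2: dequeue 0; queue=[2,3,4,6]; order=5,0
step 3: dequeue 2; queue=[3,4,6]; order=5,0,2
step 4: dequeue 3; queue=[4,6]; order=5,0,2,3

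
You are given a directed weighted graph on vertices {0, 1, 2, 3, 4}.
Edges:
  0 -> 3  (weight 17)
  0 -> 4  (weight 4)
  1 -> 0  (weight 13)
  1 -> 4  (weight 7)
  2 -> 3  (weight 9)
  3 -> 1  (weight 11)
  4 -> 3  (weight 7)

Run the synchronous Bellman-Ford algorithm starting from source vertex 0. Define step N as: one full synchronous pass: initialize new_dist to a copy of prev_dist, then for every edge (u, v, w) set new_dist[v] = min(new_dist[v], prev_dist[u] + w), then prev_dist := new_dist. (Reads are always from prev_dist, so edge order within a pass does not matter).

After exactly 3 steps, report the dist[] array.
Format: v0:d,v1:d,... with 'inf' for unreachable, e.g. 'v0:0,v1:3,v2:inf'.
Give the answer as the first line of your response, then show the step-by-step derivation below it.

v0:0,v1:22,v2:inf,v3:11,v4:4

step 1: dist = v0:0,v1:inf,v2:inf,v3:17,v4:4
step 2: dist = v0:0,v1:28,v2:inf,v3:11,v4:4
step 3: dist = v0:0,v1:22,v2:inf,v3:11,v4:4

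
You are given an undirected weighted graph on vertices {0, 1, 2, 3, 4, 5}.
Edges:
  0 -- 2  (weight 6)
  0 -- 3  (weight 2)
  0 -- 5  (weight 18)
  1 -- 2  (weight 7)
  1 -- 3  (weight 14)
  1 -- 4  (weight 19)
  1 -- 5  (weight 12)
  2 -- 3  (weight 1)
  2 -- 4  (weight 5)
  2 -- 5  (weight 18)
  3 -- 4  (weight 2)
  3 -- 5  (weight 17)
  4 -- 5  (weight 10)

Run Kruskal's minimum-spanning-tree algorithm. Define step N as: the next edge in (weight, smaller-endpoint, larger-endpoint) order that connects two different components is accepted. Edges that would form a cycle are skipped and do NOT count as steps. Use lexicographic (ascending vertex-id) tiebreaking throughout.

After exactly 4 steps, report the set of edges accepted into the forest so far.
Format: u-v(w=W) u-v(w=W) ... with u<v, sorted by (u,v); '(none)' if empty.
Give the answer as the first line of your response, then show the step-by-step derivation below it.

0-3(w=2) 1-2(w=7) 2-3(w=1) 3-4(w=2)

step 1: add edge 2-3 (w=1); MST = {2-3(w=1)}
step 2: add edge 0-3 (w=2); MST = {0-3(w=2) 2-3(w=1)}
step 3: add edge 3-4 (w=2); MST = {0-3(w=2) 2-3(w=1) 3-4(w=2)}
step 4: add edge 1-2 (w=7); MST = {0-3(w=2) 1-2(w=7) 2-3(w=1) 3-4(w=2)}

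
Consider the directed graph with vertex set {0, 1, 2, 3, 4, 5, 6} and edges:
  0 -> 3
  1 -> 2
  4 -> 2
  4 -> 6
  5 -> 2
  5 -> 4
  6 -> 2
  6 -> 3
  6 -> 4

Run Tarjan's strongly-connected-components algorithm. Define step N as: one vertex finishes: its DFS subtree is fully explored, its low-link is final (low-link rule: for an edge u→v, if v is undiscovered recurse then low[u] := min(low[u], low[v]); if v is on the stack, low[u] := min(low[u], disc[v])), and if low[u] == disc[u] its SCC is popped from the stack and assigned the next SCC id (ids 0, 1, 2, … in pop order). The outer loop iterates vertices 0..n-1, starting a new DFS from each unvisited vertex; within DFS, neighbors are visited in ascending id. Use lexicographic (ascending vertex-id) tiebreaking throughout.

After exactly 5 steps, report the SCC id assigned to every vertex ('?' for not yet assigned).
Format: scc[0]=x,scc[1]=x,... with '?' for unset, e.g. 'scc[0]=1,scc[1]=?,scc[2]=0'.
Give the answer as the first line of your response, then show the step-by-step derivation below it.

scc[0]=1,scc[1]=3,scc[2]=2,scc[3]=0,scc[4]=?,scc[5]=?,scc[6]=?

step 1: low=(low[0]=0,low[1]=?,low[2]=?,low[3]=1,low[4]=?,low[5]=?,low[6]=?); scc=(scc[0]=?,scc[1]=?,scc[2]=?,scc[3]=0,scc[4]=?,scc[5]=?,scc[6]=?)
step 2: low=(low[0]=0,low[1]=?,low[2]=?,low[3]=1,low[4]=?,low[5]=?,low[6]=?); scc=(scc[0]=1,scc[1]=?,scc[2]=?,scc[3]=0,scc[4]=?,scc[5]=?,scc[6]=?)
step 3: low=(low[0]=0,low[1]=2,low[2]=3,low[3]=1,low[4]=?,low[5]=?,low[6]=?); scc=(scc[0]=1,scc[1]=?,scc[2]=2,scc[3]=0,scc[4]=?,scc[5]=?,scc[6]=?)
step 4: low=(low[0]=0,low[1]=2,low[2]=3,low[3]=1,low[4]=?,low[5]=?,low[6]=?); scc=(scc[0]=1,scc[1]=3,scc[2]=2,scc[3]=0,scc[4]=?,scc[5]=?,scc[6]=?)
step 5: low=(low[0]=0,low[1]=2,low[2]=3,low[3]=1,low[4]=4,low[5]=?,low[6]=4); scc=(scc[0]=1,scc[1]=3,scc[2]=2,scc[3]=0,scc[4]=?,scc[5]=?,scc[6]=?)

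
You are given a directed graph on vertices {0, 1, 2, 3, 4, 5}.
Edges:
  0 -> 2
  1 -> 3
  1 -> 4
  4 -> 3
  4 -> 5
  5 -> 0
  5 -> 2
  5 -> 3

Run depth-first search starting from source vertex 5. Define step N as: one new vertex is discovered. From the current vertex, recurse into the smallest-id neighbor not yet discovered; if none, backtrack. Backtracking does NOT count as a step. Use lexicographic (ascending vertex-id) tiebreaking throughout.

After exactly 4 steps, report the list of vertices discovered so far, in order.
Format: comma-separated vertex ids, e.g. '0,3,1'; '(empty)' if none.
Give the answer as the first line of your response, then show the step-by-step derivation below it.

5,0,2,3

step 1: discover 5; path=5; order=5
step 2: discover 0; path=5>0; order=5,0
step 3: discover 2; path=5>0>2; order=5,0,2
step 4: discover 3; path=5>3; order=5,0,2,3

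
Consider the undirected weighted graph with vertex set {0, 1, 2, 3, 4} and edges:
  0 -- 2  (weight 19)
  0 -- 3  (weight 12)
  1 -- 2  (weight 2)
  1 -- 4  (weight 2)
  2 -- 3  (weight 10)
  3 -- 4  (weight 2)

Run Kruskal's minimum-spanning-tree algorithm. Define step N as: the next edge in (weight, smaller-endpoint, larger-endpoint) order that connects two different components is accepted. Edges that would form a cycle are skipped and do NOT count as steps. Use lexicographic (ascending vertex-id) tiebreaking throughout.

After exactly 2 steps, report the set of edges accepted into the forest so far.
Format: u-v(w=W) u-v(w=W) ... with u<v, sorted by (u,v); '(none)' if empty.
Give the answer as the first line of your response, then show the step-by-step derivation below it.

1-2(w=2) 1-4(w=2)

step 1: add edge 1-2 (w=2); MST = {1-2(w=2)}
step 2: add edge 1-4 (w=2); MST = {1-2(w=2) 1-4(w=2)}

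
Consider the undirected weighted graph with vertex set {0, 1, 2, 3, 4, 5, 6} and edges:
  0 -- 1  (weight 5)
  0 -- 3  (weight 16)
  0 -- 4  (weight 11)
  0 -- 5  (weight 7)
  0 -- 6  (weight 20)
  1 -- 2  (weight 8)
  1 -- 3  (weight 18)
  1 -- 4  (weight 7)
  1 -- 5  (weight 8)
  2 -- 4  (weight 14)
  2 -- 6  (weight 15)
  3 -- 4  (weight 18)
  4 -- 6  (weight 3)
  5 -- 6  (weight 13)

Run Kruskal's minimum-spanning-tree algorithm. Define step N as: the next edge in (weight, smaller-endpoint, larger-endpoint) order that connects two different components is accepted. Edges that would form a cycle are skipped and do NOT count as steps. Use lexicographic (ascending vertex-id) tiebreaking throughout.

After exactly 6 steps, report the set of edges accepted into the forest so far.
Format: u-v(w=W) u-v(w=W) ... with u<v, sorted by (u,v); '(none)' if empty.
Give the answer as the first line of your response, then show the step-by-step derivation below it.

0-1(w=5) 0-3(w=16) 0-5(w=7) 1-2(w=8) 1-4(w=7) 4-6(w=3)

step 1: add edge 4-6 (w=3); MST = {4-6(w=3)}
step 2: add edge 0-1 (w=5); MST = {0-1(w=5) 4-6(w=3)}
step 3: add edge 0-5 (w=7); MST = {0-1(w=5) 0-5(w=7) 4-6(w=3)}
step 4: add edge 1-4 (w=7); MST = {0-1(w=5) 0-5(w=7) 1-4(w=7) 4-6(w=3)}
step 5: add edge 1-2 (w=8); MST = {0-1(w=5) 0-5(w=7) 1-2(w=8) 1-4(w=7) 4-6(w=3)}
step 6: add edge 0-3 (w=16); MST = {0-1(w=5) 0-3(w=16) 0-5(w=7) 1-2(w=8) 1-4(w=7) 4-6(w=3)}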